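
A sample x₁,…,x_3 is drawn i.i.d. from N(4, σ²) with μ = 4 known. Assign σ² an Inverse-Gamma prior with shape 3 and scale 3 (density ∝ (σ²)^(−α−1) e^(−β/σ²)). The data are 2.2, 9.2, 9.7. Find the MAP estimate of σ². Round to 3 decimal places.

Sum of squared deviations about the known mean: SS = (2.2−4)² + (9.2−4)² + (9.7−4)² = 62.77.
The Normal likelihood contributes (σ²)^(−n/2) exp(−SS/(2σ²)), so the posterior is Inverse-Gamma(α + n/2, β + SS/2) = Inverse-Gamma(4.5, 34.385).
The mode of Inverse-Gamma(a, b) is b/(a+1) = 34.385/5.5 ≈ 6.252.

σ̂²_MAP = 6.252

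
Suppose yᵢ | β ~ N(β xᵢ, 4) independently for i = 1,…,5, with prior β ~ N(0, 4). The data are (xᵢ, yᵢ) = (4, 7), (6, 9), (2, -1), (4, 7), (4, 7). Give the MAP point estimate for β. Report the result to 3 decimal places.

log p(β | y) = −Σ(yᵢ − βxᵢ)²/(2·4) − β²/(2·4) + const.
Setting the derivative to zero: Σxᵢ(yᵢ − βxᵢ)/4 − β/4 = 0, so β = Σxᵢyᵢ / (Σxᵢ² + σ²/τ²).
Σxᵢyᵢ = 4·7 + 6·9 + 2·(-1) + 4·7 + 4·7 = 136; Σxᵢ² = 88; σ²/τ² = 1.
β̂_MAP = 136 / (88 + 1) = 136/89 ≈ 1.528.

β̂_MAP = 1.528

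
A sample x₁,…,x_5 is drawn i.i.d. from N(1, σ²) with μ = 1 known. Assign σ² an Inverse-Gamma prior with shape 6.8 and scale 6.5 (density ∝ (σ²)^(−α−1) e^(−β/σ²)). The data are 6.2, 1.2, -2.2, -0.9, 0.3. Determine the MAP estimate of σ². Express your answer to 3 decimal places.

σ̂²_MAP = 2.642

Sum of squared deviations about the known mean: SS = (6.2−1)² + (1.2−1)² + (-2.2−1)² + (-0.9−1)² + (0.3−1)² = 41.42.
The Normal likelihood contributes (σ²)^(−n/2) exp(−SS/(2σ²)), so the posterior is Inverse-Gamma(α + n/2, β + SS/2) = Inverse-Gamma(9.3, 27.21).
The mode of Inverse-Gamma(a, b) is b/(a+1) = 27.21/10.3 ≈ 2.642.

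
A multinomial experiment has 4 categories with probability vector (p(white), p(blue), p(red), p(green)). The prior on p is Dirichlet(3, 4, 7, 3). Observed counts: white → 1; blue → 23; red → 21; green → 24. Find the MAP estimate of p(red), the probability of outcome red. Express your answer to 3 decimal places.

The posterior is Dirichlet(αᵢ + nᵢ) = Dirichlet(4, 27, 28, 27).
For a Dirichlet(a₁,…,a_K) with all aᵢ > 1, the mode has j-th component (aⱼ − 1)/(Σaᵢ − K).
Here Σaᵢ = 86 and K = 4, so p(red) = (28 − 1)/(86 − 4) = 27/82 ≈ 0.329.

MAP estimate of p(red) = 0.329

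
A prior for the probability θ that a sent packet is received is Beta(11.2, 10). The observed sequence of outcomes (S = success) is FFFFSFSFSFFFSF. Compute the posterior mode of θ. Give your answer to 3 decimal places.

θ̂_MAP = 0.428

Prior: Beta(11.2, 10).
Data: 4 successes in 14 trials (from the sequence). The binomial likelihood contributes θ^4(1−θ)^10, so the posterior is Beta(11.2+4, 10+10) = Beta(15.2, 20).
For Beta(a, b) with a, b > 1 the mode is (a−1)/(a+b−2) = 14.2/33.2 ≈ 0.428.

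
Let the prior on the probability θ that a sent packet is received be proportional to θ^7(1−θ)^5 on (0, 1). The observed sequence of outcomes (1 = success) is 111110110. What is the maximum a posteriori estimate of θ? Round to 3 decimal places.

The prior density ∝ θ^7(1−θ)^5 is the kernel of Beta(8, 6).
Data: 7 successes in 9 trials (from the sequence). The binomial likelihood contributes θ^7(1−θ)^2, so the posterior is Beta(8+7, 6+2) = Beta(15, 8).
For Beta(a, b) with a, b > 1 the mode is (a−1)/(a+b−2) = 14/21 ≈ 0.667.

θ̂_MAP = 0.667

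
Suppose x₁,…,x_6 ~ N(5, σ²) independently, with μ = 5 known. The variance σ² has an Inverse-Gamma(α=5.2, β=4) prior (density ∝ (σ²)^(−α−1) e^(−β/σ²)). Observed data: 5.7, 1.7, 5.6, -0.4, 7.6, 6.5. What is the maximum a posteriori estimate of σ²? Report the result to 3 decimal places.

Sum of squared deviations about the known mean: SS = (5.7−5)² + (1.7−5)² + (5.6−5)² + (-0.4−5)² + (7.6−5)² + (6.5−5)² = 49.91.
The Normal likelihood contributes (σ²)^(−n/2) exp(−SS/(2σ²)), so the posterior is Inverse-Gamma(α + n/2, β + SS/2) = Inverse-Gamma(8.2, 28.955).
The mode of Inverse-Gamma(a, b) is b/(a+1) = 28.955/9.2 ≈ 3.147.

σ̂²_MAP = 3.147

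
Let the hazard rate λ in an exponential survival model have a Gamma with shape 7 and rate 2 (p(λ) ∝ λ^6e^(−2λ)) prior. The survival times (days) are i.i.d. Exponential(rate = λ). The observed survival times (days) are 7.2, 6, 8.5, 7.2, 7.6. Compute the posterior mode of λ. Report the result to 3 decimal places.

λ̂_MAP = 0.286

The Exponential(rate=λ) likelihood is ∝ λ^n e^(−λΣtᵢ). Here n = 5 and Σtᵢ = 7.2 + 6 + 8.5 + 7.2 + 7.6 = 36.5.
Posterior ∝ λ^6e^(−2λ) · λ^5e^(−36.5λ) = λ^11e^(−38.5λ), i.e. Gamma(12, 38.5).
Mode = (a−1)/b = 11/38.5 ≈ 0.286.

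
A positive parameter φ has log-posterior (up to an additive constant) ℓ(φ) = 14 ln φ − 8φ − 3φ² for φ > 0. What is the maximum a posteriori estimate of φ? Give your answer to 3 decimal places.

ℓ'(φ) = 14/φ − 8 − 6φ. Setting this to zero and multiplying by φ: 6φ² + 8φ − 14 = 0.
φ = (−8 + √(8² + 4·6·14)) / (2·6) = (−8 + √400) / 12 = (−8 + 20)/12 = 1.
ℓ''(φ) = −14/φ² − 6 < 0, confirming a maximum.

φ̂_MAP = 1.000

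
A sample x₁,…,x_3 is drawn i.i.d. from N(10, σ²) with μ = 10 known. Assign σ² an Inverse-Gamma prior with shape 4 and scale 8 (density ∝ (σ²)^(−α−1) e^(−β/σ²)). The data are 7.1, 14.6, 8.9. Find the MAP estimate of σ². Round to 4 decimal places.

σ̂²_MAP = 3.5985

Sum of squared deviations about the known mean: SS = (7.1−10)² + (14.6−10)² + (8.9−10)² = 30.78.
The Normal likelihood contributes (σ²)^(−n/2) exp(−SS/(2σ²)), so the posterior is Inverse-Gamma(α + n/2, β + SS/2) = Inverse-Gamma(5.5, 23.39).
The mode of Inverse-Gamma(a, b) is b/(a+1) = 23.39/6.5 ≈ 3.5985.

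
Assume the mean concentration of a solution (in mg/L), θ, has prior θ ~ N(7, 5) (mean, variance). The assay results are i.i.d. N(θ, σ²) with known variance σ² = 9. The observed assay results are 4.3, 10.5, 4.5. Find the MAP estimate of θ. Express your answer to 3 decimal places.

n = 3; x̄ = (4.3 + 10.5 + 4.5)/3 = 19.3/3 = 193/30 ≈ 6.4333.
For a Normal prior and Normal likelihood with known variance, the posterior is Normal; its mode equals its mean, the precision-weighted average.
Prior precision 1/σ₀² = 1/5 = 0.2; data precision n/σ² = 3/9 = 1/3.
θ̂ = (0.2·7 + (1/3)·(193/30)) / (0.2 + 1/3) = (319/90)/(8/15) = 319/48 ≈ 6.646.

θ̂_MAP = 6.646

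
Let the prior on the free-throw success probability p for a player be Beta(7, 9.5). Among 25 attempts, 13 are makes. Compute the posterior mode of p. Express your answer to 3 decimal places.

Prior: Beta(7, 9.5).
Data: 13 successes in 25 trials. The binomial likelihood contributes p^13(1−p)^12, so the posterior is Beta(7+13, 9.5+12) = Beta(20, 21.5).
For Beta(a, b) with a, b > 1 the mode is (a−1)/(a+b−2) = 19/39.5 ≈ 0.481.

p̂_MAP = 0.481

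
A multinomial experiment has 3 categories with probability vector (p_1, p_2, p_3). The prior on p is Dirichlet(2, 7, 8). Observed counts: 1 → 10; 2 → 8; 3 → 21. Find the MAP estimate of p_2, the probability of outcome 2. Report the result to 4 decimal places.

MAP estimate: 0.2642

The posterior is Dirichlet(αᵢ + nᵢ) = Dirichlet(12, 15, 29).
For a Dirichlet(a₁,…,a_K) with all aᵢ > 1, the mode has j-th component (aⱼ − 1)/(Σaᵢ − K).
Here Σaᵢ = 56 and K = 3, so p_2 = (15 − 1)/(56 − 3) = 14/53 ≈ 0.2642.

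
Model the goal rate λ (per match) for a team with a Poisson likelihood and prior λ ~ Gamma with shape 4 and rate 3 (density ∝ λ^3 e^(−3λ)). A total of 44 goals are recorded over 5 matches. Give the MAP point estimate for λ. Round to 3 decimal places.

λ̂_MAP = 5.875

Σxᵢ = 44, n = 5.
Posterior ∝ λ^3e^(−3λ) · λ^44e^(−5λ) = λ^47e^(−8λ), i.e. Gamma(shape=48, rate=8).
The mode of a Gamma(a, b) with a ≥ 1 (shape–rate) is (a−1)/b = 47/8 ≈ 5.875.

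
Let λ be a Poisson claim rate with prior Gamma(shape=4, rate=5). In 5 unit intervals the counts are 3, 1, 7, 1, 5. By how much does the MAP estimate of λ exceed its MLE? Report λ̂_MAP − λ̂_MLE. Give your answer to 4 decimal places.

MAP − MLE = -1.4000

Σxᵢ = 17. Posterior is Gamma(21, 10); MAP = (21−1)/10 = 20/10 ≈ 2.00000.
MLE = x̄ = 17/5 ≈ 3.40000.
Difference = 20/10 − 17/5 = -7/5 ≈ -1.4000.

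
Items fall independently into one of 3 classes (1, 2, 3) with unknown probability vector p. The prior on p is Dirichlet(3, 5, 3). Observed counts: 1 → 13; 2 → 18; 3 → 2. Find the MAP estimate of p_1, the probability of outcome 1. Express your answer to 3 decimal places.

The posterior is Dirichlet(αᵢ + nᵢ) = Dirichlet(16, 23, 5).
For a Dirichlet(a₁,…,a_K) with all aᵢ > 1, the mode has j-th component (aⱼ − 1)/(Σaᵢ − K).
Here Σaᵢ = 44 and K = 3, so p_1 = (16 − 1)/(44 − 3) = 15/41 ≈ 0.366.

MAP estimate: 0.366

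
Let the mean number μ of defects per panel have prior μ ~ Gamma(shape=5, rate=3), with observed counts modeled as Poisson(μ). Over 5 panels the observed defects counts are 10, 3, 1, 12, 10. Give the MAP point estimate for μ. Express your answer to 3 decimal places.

Σxᵢ = 10+3+1+12+10 = 36, with n = 5.
Posterior ∝ μ^4e^(−3μ) · μ^36e^(−5μ) = μ^40e^(−8μ), i.e. Gamma(shape=41, rate=8).
The mode of a Gamma(a, b) with a ≥ 1 (shape–rate) is (a−1)/b = 40/8 ≈ 5.000.

μ̂_MAP = 5.000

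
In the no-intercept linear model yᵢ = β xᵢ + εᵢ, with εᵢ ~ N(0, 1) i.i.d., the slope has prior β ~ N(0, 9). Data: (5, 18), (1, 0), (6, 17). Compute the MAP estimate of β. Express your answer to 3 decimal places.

β̂_MAP = 3.091

log p(β | y) = −Σ(yᵢ − βxᵢ)²/(2·1) − β²/(2·9) + const.
Setting the derivative to zero: Σxᵢ(yᵢ − βxᵢ)/1 − β/9 = 0, so β = Σxᵢyᵢ / (Σxᵢ² + σ²/τ²).
Σxᵢyᵢ = 5·18 + 1·0 + 6·17 = 192; Σxᵢ² = 62; σ²/τ² = 1/9.
β̂_MAP = 192 / (62 + 1/9) = 192/(559/9) = 1728/559 ≈ 3.091.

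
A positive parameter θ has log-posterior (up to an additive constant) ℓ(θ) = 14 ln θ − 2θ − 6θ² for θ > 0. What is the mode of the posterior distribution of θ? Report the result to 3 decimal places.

ℓ'(θ) = 14/θ − 2 − 12θ. Setting this to zero and multiplying by θ: 12θ² + 2θ − 14 = 0.
θ = (−2 + √(2² + 4·12·14)) / (2·12) = (−2 + √676) / 24 = (−2 + 26)/24 = 1.
ℓ''(θ) = −14/θ² − 12 < 0, confirming a maximum.

θ̂_MAP = 1.000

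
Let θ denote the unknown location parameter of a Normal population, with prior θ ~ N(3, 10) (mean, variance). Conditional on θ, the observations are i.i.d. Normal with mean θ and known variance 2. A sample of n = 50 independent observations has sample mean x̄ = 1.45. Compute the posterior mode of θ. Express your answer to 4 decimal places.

θ̂_MAP = 1.4562

n = 50, x̄ = 1.45.
For a Normal prior and Normal likelihood with known variance, the posterior is Normal; its mode equals its mean, the precision-weighted average.
Prior precision 1/σ₀² = 1/10 = 0.1; data precision n/σ² = 50/2 = 25.
θ̂ = (0.1·3 + 25·1.45) / (0.1 + 25) = 36.55/25.1 = 731/502 ≈ 1.4562.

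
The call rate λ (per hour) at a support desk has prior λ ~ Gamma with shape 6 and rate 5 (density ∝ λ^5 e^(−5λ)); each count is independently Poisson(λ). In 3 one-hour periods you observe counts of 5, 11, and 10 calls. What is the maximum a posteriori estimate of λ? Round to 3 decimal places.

λ̂_MAP = 3.875

Σxᵢ = 5+11+10 = 26, with n = 3.
Posterior ∝ λ^5e^(−5λ) · λ^26e^(−3λ) = λ^31e^(−8λ), i.e. Gamma(shape=32, rate=8).
The mode of a Gamma(a, b) with a ≥ 1 (shape–rate) is (a−1)/b = 31/8 ≈ 3.875.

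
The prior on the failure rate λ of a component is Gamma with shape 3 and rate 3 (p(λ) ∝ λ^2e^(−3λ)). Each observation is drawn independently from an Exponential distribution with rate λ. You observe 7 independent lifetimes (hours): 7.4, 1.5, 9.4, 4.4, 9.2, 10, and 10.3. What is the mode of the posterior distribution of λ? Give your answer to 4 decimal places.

λ̂_MAP = 0.1630

The Exponential(rate=λ) likelihood is ∝ λ^n e^(−λΣtᵢ). Here n = 7 and Σtᵢ = 7.4 + 1.5 + 9.4 + 4.4 + 9.2 + 10 + 10.3 = 52.2.
Posterior ∝ λ^2e^(−3λ) · λ^7e^(−52.2λ) = λ^9e^(−55.2λ), i.e. Gamma(10, 55.2).
Mode = (a−1)/b = 9/55.2 ≈ 0.1630.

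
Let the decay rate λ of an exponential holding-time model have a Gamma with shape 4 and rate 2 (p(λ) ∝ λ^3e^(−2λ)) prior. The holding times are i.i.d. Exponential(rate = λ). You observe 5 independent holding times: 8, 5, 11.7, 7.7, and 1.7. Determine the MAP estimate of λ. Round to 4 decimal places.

The Exponential(rate=λ) likelihood is ∝ λ^n e^(−λΣtᵢ). Here n = 5 and Σtᵢ = 8 + 5 + 11.7 + 7.7 + 1.7 = 34.1.
Posterior ∝ λ^3e^(−2λ) · λ^5e^(−34.1λ) = λ^8e^(−36.1λ), i.e. Gamma(9, 36.1).
Mode = (a−1)/b = 8/36.1 ≈ 0.2216.

λ̂_MAP = 0.2216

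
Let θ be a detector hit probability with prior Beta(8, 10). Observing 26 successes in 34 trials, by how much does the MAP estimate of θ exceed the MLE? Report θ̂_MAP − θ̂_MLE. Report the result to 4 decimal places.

MAP − MLE = -0.1047

Posterior is Beta(34, 18); MAP = (34−1)/(52−2) = 33/50 ≈ 0.66000.
MLE ignores the prior: θ̂_MLE = k/n = 26/34 ≈ 0.76471.
Difference = 33/50 − 26/34 = -89/850 ≈ -0.1047.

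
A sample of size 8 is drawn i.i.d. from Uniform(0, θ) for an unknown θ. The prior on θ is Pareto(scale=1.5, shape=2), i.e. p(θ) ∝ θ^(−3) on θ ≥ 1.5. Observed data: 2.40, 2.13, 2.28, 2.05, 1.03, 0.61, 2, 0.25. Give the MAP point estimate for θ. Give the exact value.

θ̂_MAP = 2.40

The Uniform(0, θ) likelihood is θ^(−n) for θ ≥ max(xᵢ), zero otherwise. Here max(xᵢ) = 2.40.
Posterior ∝ θ^(−3) · θ^(−8) = θ^(−11) on θ ≥ max(1.5, 2.40) = 2.40.
This density is strictly decreasing in θ, so the posterior mode lies at the lower boundary of the support.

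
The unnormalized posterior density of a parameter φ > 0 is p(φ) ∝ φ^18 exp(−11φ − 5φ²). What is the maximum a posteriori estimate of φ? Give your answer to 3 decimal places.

ℓ'(φ) = 18/φ − 11 − 10φ. Setting this to zero and multiplying by φ: 10φ² + 11φ − 18 = 0.
φ = (−11 + √(11² + 4·10·18)) / (2·10) = (−11 + √841) / 20 = (−11 + 29)/20 = 9/10.
ℓ''(φ) = −18/φ² − 10 < 0, confirming a maximum.

φ̂_MAP = 0.900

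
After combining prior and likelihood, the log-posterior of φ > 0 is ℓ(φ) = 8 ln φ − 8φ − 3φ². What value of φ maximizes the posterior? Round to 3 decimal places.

φ̂_MAP = 0.667

ℓ'(φ) = 8/φ − 8 − 6φ. Setting this to zero and multiplying by φ: 6φ² + 8φ − 8 = 0.
φ = (−8 + √(8² + 4·6·8)) / (2·6) = (−8 + √256) / 12 = (−8 + 16)/12 = 2/3.
ℓ''(φ) = −8/φ² − 6 < 0, confirming a maximum.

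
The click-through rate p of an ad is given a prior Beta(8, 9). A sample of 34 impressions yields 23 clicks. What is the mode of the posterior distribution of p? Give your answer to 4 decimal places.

Prior: Beta(8, 9).
Data: 23 successes in 34 trials. The binomial likelihood contributes p^23(1−p)^11, so the posterior is Beta(8+23, 9+11) = Beta(31, 20).
For Beta(a, b) with a, b > 1 the mode is (a−1)/(a+b−2) = 30/49 ≈ 0.6122.

p̂_MAP = 0.6122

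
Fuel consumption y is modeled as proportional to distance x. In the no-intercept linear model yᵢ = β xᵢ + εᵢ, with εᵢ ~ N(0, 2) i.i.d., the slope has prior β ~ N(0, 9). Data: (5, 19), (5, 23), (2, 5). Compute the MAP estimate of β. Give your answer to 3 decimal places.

log p(β | y) = −Σ(yᵢ − βxᵢ)²/(2·2) − β²/(2·9) + const.
Setting the derivative to zero: Σxᵢ(yᵢ − βxᵢ)/2 − β/9 = 0, so β = Σxᵢyᵢ / (Σxᵢ² + σ²/τ²).
Σxᵢyᵢ = 5·19 + 5·23 + 2·5 = 220; Σxᵢ² = 54; σ²/τ² = 2/9.
β̂_MAP = 220 / (54 + 2/9) = 220/(488/9) = 495/122 ≈ 4.057.

β̂_MAP = 4.057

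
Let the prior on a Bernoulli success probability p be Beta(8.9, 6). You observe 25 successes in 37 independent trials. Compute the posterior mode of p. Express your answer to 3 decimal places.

p̂_MAP = 0.659

Prior: Beta(8.9, 6).
Data: 25 successes in 37 trials. The binomial likelihood contributes p^25(1−p)^12, so the posterior is Beta(8.9+25, 6+12) = Beta(33.9, 18).
For Beta(a, b) with a, b > 1 the mode is (a−1)/(a+b−2) = 32.9/49.9 ≈ 0.659.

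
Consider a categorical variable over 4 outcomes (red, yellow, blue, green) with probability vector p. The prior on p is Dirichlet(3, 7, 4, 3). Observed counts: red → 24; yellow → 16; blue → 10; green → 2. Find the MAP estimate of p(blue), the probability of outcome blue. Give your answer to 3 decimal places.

The posterior is Dirichlet(αᵢ + nᵢ) = Dirichlet(27, 23, 14, 5).
For a Dirichlet(a₁,…,a_K) with all aᵢ > 1, the mode has j-th component (aⱼ − 1)/(Σaᵢ − K).
Here Σaᵢ = 69 and K = 4, so p(blue) = (14 − 1)/(69 − 4) = 13/65 ≈ 0.200.

MAP estimate of p(blue) = 0.200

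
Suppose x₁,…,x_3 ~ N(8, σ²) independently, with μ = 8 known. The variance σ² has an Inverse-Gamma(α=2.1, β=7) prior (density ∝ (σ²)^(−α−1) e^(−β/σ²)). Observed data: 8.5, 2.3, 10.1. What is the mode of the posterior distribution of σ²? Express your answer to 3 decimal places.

Sum of squared deviations about the known mean: SS = (8.5−8)² + (2.3−8)² + (10.1−8)² = 37.15.
The Normal likelihood contributes (σ²)^(−n/2) exp(−SS/(2σ²)), so the posterior is Inverse-Gamma(α + n/2, β + SS/2) = Inverse-Gamma(3.6, 25.575).
The mode of Inverse-Gamma(a, b) is b/(a+1) = 25.575/4.6 ≈ 5.560.

σ̂²_MAP = 5.560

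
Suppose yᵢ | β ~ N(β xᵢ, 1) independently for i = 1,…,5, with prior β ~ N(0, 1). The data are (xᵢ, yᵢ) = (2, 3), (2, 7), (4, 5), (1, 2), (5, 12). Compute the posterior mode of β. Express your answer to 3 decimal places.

β̂_MAP = 2.000

log p(β | y) = −Σ(yᵢ − βxᵢ)²/(2·1) − β²/(2·1) + const.
Setting the derivative to zero: Σxᵢ(yᵢ − βxᵢ)/1 − β/1 = 0, so β = Σxᵢyᵢ / (Σxᵢ² + σ²/τ²).
Σxᵢyᵢ = 2·3 + 2·7 + 4·5 + 1·2 + 5·12 = 102; Σxᵢ² = 50; σ²/τ² = 1.
β̂_MAP = 102 / (50 + 1) = 102/51 ≈ 2.000.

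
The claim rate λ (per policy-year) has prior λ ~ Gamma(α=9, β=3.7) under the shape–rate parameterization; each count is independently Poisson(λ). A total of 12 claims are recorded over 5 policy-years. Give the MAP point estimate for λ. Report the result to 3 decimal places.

λ̂_MAP = 2.299

Σxᵢ = 12, n = 5.
Posterior ∝ λ^8e^(−3.7λ) · λ^12e^(−5λ) = λ^20e^(−8.7λ), i.e. Gamma(shape=21, rate=8.7).
The mode of a Gamma(a, b) with a ≥ 1 (shape–rate) is (a−1)/b = 20/8.7 ≈ 2.299.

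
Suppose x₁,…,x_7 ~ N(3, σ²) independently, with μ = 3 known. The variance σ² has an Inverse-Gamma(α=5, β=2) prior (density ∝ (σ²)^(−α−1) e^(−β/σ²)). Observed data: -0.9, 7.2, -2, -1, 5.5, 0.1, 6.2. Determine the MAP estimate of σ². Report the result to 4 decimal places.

Sum of squared deviations about the known mean: SS = (-0.9−3)² + (7.2−3)² + (-2−3)² + (-1−3)² + (5.5−3)² + (0.1−3)² + (6.2−3)² = 98.75.
The Normal likelihood contributes (σ²)^(−n/2) exp(−SS/(2σ²)), so the posterior is Inverse-Gamma(α + n/2, β + SS/2) = Inverse-Gamma(8.5, 51.375).
The mode of Inverse-Gamma(a, b) is b/(a+1) = 51.375/9.5 ≈ 5.4079.

σ̂²_MAP = 5.4079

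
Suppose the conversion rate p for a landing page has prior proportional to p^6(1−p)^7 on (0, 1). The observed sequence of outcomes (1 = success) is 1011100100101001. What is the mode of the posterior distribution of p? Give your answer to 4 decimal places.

p̂_MAP = 0.4828

The prior density ∝ p^6(1−p)^7 is the kernel of Beta(7, 8).
Data: 8 successes in 16 trials (from the sequence). The binomial likelihood contributes p^8(1−p)^8, so the posterior is Beta(7+8, 8+8) = Beta(15, 16).
For Beta(a, b) with a, b > 1 the mode is (a−1)/(a+b−2) = 14/29 ≈ 0.4828.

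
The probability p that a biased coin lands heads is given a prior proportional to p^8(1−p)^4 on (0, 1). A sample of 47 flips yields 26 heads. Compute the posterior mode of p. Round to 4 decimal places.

The prior density ∝ p^8(1−p)^4 is the kernel of Beta(9, 5).
Data: 26 successes in 47 trials. The binomial likelihood contributes p^26(1−p)^21, so the posterior is Beta(9+26, 5+21) = Beta(35, 26).
For Beta(a, b) with a, b > 1 the mode is (a−1)/(a+b−2) = 34/59 ≈ 0.5763.

p̂_MAP = 0.5763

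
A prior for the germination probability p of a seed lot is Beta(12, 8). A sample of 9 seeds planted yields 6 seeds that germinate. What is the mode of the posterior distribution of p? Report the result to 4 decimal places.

Prior: Beta(12, 8).
Data: 6 successes in 9 trials. The binomial likelihood contributes p^6(1−p)^3, so the posterior is Beta(12+6, 8+3) = Beta(18, 11).
For Beta(a, b) with a, b > 1 the mode is (a−1)/(a+b−2) = 17/27 ≈ 0.6296.

p̂_MAP = 0.6296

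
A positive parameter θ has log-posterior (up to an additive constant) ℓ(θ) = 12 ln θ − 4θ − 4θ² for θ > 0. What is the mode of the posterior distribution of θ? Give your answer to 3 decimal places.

ℓ'(θ) = 12/θ − 4 − 8θ. Setting this to zero and multiplying by θ: 8θ² + 4θ − 12 = 0.
θ = (−4 + √(4² + 4·8·12)) / (2·8) = (−4 + √400) / 16 = (−4 + 20)/16 = 1.
ℓ''(θ) = −12/θ² − 8 < 0, confirming a maximum.

θ̂_MAP = 1.000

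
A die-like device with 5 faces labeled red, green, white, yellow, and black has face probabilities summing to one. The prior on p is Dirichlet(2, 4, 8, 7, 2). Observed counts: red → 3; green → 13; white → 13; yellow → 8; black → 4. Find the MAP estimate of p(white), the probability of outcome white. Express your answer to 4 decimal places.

MAP estimate of p(white) = 0.3390

The posterior is Dirichlet(αᵢ + nᵢ) = Dirichlet(5, 17, 21, 15, 6).
For a Dirichlet(a₁,…,a_K) with all aᵢ > 1, the mode has j-th component (aⱼ − 1)/(Σaᵢ − K).
Here Σaᵢ = 64 and K = 5, so p(white) = (21 − 1)/(64 − 5) = 20/59 ≈ 0.3390.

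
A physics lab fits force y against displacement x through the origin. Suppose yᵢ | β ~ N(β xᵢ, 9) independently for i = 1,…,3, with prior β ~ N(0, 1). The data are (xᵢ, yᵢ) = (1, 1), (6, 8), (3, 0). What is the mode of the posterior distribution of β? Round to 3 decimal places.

log p(β | y) = −Σ(yᵢ − βxᵢ)²/(2·9) − β²/(2·1) + const.
Setting the derivative to zero: Σxᵢ(yᵢ − βxᵢ)/9 − β/1 = 0, so β = Σxᵢyᵢ / (Σxᵢ² + σ²/τ²).
Σxᵢyᵢ = 1·1 + 6·8 + 3·0 = 49; Σxᵢ² = 46; σ²/τ² = 9.
β̂_MAP = 49 / (46 + 9) = 49/55 ≈ 0.891.

β̂_MAP = 0.891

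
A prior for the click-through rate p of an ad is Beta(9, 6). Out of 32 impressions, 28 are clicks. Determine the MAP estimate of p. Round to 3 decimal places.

p̂_MAP = 0.800

Prior: Beta(9, 6).
Data: 28 successes in 32 trials. The binomial likelihood contributes p^28(1−p)^4, so the posterior is Beta(9+28, 6+4) = Beta(37, 10).
For Beta(a, b) with a, b > 1 the mode is (a−1)/(a+b−2) = 36/45 ≈ 0.800.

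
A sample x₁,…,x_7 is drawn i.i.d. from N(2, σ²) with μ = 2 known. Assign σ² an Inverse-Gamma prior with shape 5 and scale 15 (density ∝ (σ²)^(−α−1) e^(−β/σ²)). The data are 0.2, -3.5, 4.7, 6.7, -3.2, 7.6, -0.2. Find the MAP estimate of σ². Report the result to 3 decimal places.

σ̂²_MAP = 8.216

Sum of squared deviations about the known mean: SS = (0.2−2)² + (-3.5−2)² + (4.7−2)² + (6.7−2)² + (-3.2−2)² + (7.6−2)² + (-0.2−2)² = 126.11.
The Normal likelihood contributes (σ²)^(−n/2) exp(−SS/(2σ²)), so the posterior is Inverse-Gamma(α + n/2, β + SS/2) = Inverse-Gamma(8.5, 78.055).
The mode of Inverse-Gamma(a, b) is b/(a+1) = 78.055/9.5 ≈ 8.216.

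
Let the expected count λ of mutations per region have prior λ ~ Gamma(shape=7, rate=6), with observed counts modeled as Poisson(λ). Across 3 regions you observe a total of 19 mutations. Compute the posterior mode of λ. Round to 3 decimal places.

λ̂_MAP = 2.778

Σxᵢ = 19, n = 3.
Posterior ∝ λ^6e^(−6λ) · λ^19e^(−3λ) = λ^25e^(−9λ), i.e. Gamma(shape=26, rate=9).
The mode of a Gamma(a, b) with a ≥ 1 (shape–rate) is (a−1)/b = 25/9 ≈ 2.778.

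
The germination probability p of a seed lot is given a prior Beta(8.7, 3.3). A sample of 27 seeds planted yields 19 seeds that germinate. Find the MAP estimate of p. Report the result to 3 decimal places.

p̂_MAP = 0.722

Prior: Beta(8.7, 3.3).
Data: 19 successes in 27 trials. The binomial likelihood contributes p^19(1−p)^8, so the posterior is Beta(8.7+19, 3.3+8) = Beta(27.7, 11.3).
For Beta(a, b) with a, b > 1 the mode is (a−1)/(a+b−2) = 26.7/37 ≈ 0.722.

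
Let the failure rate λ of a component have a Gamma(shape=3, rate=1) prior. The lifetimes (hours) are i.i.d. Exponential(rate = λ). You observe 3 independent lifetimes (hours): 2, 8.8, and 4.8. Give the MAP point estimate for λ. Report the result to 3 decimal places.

λ̂_MAP = 0.301

The Exponential(rate=λ) likelihood is ∝ λ^n e^(−λΣtᵢ). Here n = 3 and Σtᵢ = 2 + 8.8 + 4.8 = 15.6.
Posterior ∝ λ^2e^(−1λ) · λ^3e^(−15.6λ) = λ^5e^(−16.6λ), i.e. Gamma(6, 16.6).
Mode = (a−1)/b = 5/16.6 ≈ 0.301.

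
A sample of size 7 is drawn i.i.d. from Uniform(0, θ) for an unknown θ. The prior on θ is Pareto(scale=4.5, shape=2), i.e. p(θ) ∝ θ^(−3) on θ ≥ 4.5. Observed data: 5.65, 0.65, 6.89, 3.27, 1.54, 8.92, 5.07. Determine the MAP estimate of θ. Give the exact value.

The Uniform(0, θ) likelihood is θ^(−n) for θ ≥ max(xᵢ), zero otherwise. Here max(xᵢ) = 8.92.
Posterior ∝ θ^(−3) · θ^(−7) = θ^(−10) on θ ≥ max(4.5, 8.92) = 8.92.
This density is strictly decreasing in θ, so the posterior mode lies at the lower boundary of the support.

θ̂_MAP = 8.92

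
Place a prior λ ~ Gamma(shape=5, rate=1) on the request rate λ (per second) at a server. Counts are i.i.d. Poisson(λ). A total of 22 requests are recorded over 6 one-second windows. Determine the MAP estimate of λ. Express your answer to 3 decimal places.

λ̂_MAP = 3.714

Σxᵢ = 22, n = 6.
Posterior ∝ λ^4e^(−1λ) · λ^22e^(−6λ) = λ^26e^(−7λ), i.e. Gamma(shape=27, rate=7).
The mode of a Gamma(a, b) with a ≥ 1 (shape–rate) is (a−1)/b = 26/7 ≈ 3.714.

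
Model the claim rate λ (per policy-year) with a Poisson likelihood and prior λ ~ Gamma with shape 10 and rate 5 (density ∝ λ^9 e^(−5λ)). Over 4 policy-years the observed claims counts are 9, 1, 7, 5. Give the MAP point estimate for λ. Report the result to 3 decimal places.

Σxᵢ = 9+1+7+5 = 22, with n = 4.
Posterior ∝ λ^9e^(−5λ) · λ^22e^(−4λ) = λ^31e^(−9λ), i.e. Gamma(shape=32, rate=9).
The mode of a Gamma(a, b) with a ≥ 1 (shape–rate) is (a−1)/b = 31/9 ≈ 3.444.

λ̂_MAP = 3.444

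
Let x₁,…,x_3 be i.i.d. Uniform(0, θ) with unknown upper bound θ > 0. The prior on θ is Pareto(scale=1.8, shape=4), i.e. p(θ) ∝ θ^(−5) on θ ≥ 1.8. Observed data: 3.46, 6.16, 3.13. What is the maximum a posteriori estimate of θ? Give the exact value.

θ̂_MAP = 6.16

The Uniform(0, θ) likelihood is θ^(−n) for θ ≥ max(xᵢ), zero otherwise. Here max(xᵢ) = 6.16.
Posterior ∝ θ^(−5) · θ^(−3) = θ^(−8) on θ ≥ max(1.8, 6.16) = 6.16.
This density is strictly decreasing in θ, so the posterior mode lies at the lower boundary of the support.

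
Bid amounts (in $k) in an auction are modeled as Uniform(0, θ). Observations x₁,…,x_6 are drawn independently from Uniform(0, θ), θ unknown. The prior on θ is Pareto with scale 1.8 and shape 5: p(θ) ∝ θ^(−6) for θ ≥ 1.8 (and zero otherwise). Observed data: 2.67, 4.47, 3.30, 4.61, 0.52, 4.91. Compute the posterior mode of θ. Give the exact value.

θ̂_MAP = 4.91

The Uniform(0, θ) likelihood is θ^(−n) for θ ≥ max(xᵢ), zero otherwise. Here max(xᵢ) = 4.91.
Posterior ∝ θ^(−6) · θ^(−6) = θ^(−12) on θ ≥ max(1.8, 4.91) = 4.91.
This density is strictly decreasing in θ, so the posterior mode lies at the lower boundary of the support.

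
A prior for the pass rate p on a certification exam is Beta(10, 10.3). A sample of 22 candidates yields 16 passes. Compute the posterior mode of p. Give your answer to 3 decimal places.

Prior: Beta(10, 10.3).
Data: 16 successes in 22 trials. The binomial likelihood contributes p^16(1−p)^6, so the posterior is Beta(10+16, 10.3+6) = Beta(26, 16.3).
For Beta(a, b) with a, b > 1 the mode is (a−1)/(a+b−2) = 25/40.3 ≈ 0.620.

p̂_MAP = 0.620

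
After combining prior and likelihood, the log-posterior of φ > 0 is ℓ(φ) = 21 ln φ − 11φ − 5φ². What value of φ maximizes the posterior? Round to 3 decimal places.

ℓ'(φ) = 21/φ − 11 − 10φ. Setting this to zero and multiplying by φ: 10φ² + 11φ − 21 = 0.
φ = (−11 + √(11² + 4·10·21)) / (2·10) = (−11 + √961) / 20 = (−11 + 31)/20 = 1.
ℓ''(φ) = −21/φ² − 10 < 0, confirming a maximum.

φ̂_MAP = 1.000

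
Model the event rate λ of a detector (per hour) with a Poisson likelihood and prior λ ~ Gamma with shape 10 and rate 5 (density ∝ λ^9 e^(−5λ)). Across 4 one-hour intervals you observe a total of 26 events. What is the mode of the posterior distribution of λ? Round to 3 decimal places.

Σxᵢ = 26, n = 4.
Posterior ∝ λ^9e^(−5λ) · λ^26e^(−4λ) = λ^35e^(−9λ), i.e. Gamma(shape=36, rate=9).
The mode of a Gamma(a, b) with a ≥ 1 (shape–rate) is (a−1)/b = 35/9 ≈ 3.889.

λ̂_MAP = 3.889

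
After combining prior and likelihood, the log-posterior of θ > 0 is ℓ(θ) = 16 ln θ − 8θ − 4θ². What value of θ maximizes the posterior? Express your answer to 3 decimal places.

ℓ'(θ) = 16/θ − 8 − 8θ. Setting this to zero and multiplying by θ: 8θ² + 8θ − 16 = 0.
θ = (−8 + √(8² + 4·8·16)) / (2·8) = (−8 + √576) / 16 = (−8 + 24)/16 = 1.
ℓ''(θ) = −16/θ² − 8 < 0, confirming a maximum.

θ̂_MAP = 1.000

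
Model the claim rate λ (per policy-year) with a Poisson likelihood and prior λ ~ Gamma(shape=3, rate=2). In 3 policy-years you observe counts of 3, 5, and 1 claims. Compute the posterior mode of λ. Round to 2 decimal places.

Σxᵢ = 3+5+1 = 9, with n = 3.
Posterior ∝ λ^2e^(−2λ) · λ^9e^(−3λ) = λ^11e^(−5λ), i.e. Gamma(shape=12, rate=5).
The mode of a Gamma(a, b) with a ≥ 1 (shape–rate) is (a−1)/b = 11/5 ≈ 2.20.

λ̂_MAP = 2.20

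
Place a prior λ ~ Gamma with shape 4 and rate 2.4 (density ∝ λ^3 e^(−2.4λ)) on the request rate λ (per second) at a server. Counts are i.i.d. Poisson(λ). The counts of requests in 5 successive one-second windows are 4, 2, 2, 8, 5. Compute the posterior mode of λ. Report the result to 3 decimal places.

λ̂_MAP = 3.243

Σxᵢ = 4+2+2+8+5 = 21, with n = 5.
Posterior ∝ λ^3e^(−2.4λ) · λ^21e^(−5λ) = λ^24e^(−7.4λ), i.e. Gamma(shape=25, rate=7.4).
The mode of a Gamma(a, b) with a ≥ 1 (shape–rate) is (a−1)/b = 24/7.4 ≈ 3.243.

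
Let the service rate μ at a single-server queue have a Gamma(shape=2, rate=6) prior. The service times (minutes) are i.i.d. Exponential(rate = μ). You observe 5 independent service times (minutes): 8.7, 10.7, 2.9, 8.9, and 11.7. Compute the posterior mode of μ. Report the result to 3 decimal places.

The Exponential(rate=μ) likelihood is ∝ μ^n e^(−μΣtᵢ). Here n = 5 and Σtᵢ = 8.7 + 10.7 + 2.9 + 8.9 + 11.7 = 42.9.
Posterior ∝ μe^(−6μ) · μ^5e^(−42.9μ) = μ^6e^(−48.9μ), i.e. Gamma(7, 48.9).
Mode = (a−1)/b = 6/48.9 ≈ 0.123.

μ̂_MAP = 0.123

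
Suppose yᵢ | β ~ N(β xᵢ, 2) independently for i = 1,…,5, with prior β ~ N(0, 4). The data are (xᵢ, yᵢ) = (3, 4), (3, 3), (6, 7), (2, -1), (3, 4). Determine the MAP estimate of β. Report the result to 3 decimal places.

β̂_MAP = 1.081

log p(β | y) = −Σ(yᵢ − βxᵢ)²/(2·2) − β²/(2·4) + const.
Setting the derivative to zero: Σxᵢ(yᵢ − βxᵢ)/2 − β/4 = 0, so β = Σxᵢyᵢ / (Σxᵢ² + σ²/τ²).
Σxᵢyᵢ = 3·4 + 3·3 + 6·7 + 2·(-1) + 3·4 = 73; Σxᵢ² = 67; σ²/τ² = 0.5.
β̂_MAP = 73 / (67 + 0.5) = 73/67.5 ≈ 1.081.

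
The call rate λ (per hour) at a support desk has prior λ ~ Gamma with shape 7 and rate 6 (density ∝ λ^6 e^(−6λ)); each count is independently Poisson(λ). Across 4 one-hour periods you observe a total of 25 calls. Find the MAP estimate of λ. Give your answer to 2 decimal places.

λ̂_MAP = 3.10

Σxᵢ = 25, n = 4.
Posterior ∝ λ^6e^(−6λ) · λ^25e^(−4λ) = λ^31e^(−10λ), i.e. Gamma(shape=32, rate=10).
The mode of a Gamma(a, b) with a ≥ 1 (shape–rate) is (a−1)/b = 31/10 ≈ 3.10.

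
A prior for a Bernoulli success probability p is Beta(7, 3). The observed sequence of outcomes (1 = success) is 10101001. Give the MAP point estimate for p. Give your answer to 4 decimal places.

p̂_MAP = 0.6250

Prior: Beta(7, 3).
Data: 4 successes in 8 trials (from the sequence). The binomial likelihood contributes p^4(1−p)^4, so the posterior is Beta(7+4, 3+4) = Beta(11, 7).
For Beta(a, b) with a, b > 1 the mode is (a−1)/(a+b−2) = 10/16 ≈ 0.6250.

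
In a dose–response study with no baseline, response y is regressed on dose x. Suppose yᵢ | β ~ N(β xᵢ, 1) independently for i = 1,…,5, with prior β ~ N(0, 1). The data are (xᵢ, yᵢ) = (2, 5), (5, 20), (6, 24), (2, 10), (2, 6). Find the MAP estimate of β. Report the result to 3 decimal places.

log p(β | y) = −Σ(yᵢ − βxᵢ)²/(2·1) − β²/(2·1) + const.
Setting the derivative to zero: Σxᵢ(yᵢ − βxᵢ)/1 − β/1 = 0, so β = Σxᵢyᵢ / (Σxᵢ² + σ²/τ²).
Σxᵢyᵢ = 2·5 + 5·20 + 6·24 + 2·10 + 2·6 = 286; Σxᵢ² = 73; σ²/τ² = 1.
β̂_MAP = 286 / (73 + 1) = 286/74 ≈ 3.865.

β̂_MAP = 3.865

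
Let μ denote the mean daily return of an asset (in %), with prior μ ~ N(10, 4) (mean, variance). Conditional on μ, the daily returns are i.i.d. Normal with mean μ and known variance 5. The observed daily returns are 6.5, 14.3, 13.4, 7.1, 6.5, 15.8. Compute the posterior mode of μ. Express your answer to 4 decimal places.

n = 6; x̄ = (6.5 + 14.3 + 13.4 + 7.1 + 6.5 + 15.8)/6 = 63.6/6 = 10.6.
For a Normal prior and Normal likelihood with known variance, the posterior is Normal; its mode equals its mean, the precision-weighted average.
Prior precision 1/σ₀² = 1/4 = 0.25; data precision n/σ² = 6/5 = 1.2.
μ̂ = (0.25·10 + 1.2·10.6) / (0.25 + 1.2) = 15.22/1.45 = 1522/145 ≈ 10.4966.

μ̂_MAP = 10.4966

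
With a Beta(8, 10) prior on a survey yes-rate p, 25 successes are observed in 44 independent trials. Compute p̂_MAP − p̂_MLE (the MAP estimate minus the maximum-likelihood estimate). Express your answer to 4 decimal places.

MAP − MLE = -0.0348

Posterior is Beta(33, 29); MAP = (33−1)/(62−2) = 32/60 ≈ 0.53333.
MLE ignores the prior: p̂_MLE = k/n = 25/44 ≈ 0.56818.
Difference = 32/60 − 25/44 = -23/660 ≈ -0.0348.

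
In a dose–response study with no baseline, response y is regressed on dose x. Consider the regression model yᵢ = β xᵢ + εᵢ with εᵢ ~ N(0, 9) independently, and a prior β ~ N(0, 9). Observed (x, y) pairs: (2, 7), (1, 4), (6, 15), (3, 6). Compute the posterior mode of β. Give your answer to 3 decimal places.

β̂_MAP = 2.471

log p(β | y) = −Σ(yᵢ − βxᵢ)²/(2·9) − β²/(2·9) + const.
Setting the derivative to zero: Σxᵢ(yᵢ − βxᵢ)/9 − β/9 = 0, so β = Σxᵢyᵢ / (Σxᵢ² + σ²/τ²).
Σxᵢyᵢ = 2·7 + 1·4 + 6·15 + 3·6 = 126; Σxᵢ² = 50; σ²/τ² = 1.
β̂_MAP = 126 / (50 + 1) = 126/51 ≈ 2.471.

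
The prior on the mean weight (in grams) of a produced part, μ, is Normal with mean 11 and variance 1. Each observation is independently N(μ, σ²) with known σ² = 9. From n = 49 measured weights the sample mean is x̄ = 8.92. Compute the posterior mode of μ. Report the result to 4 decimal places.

μ̂_MAP = 9.2428

n = 49, x̄ = 8.92.
For a Normal prior and Normal likelihood with known variance, the posterior is Normal; its mode equals its mean, the precision-weighted average.
Prior precision 1/σ₀² = 1/1 = 1; data precision n/σ² = 49/9.
μ̂ = (1·11 + (49/9)·8.92) / (1 + 49/9) = (13402/225)/(58/9) = 6701/725 ≈ 9.2428.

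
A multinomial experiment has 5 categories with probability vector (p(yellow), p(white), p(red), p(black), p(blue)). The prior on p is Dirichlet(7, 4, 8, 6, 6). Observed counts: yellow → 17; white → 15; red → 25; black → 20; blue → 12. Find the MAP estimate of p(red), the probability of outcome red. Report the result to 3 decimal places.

The posterior is Dirichlet(αᵢ + nᵢ) = Dirichlet(24, 19, 33, 26, 18).
For a Dirichlet(a₁,…,a_K) with all aᵢ > 1, the mode has j-th component (aⱼ − 1)/(Σaᵢ − K).
Here Σaᵢ = 120 and K = 5, so p(red) = (33 − 1)/(120 − 5) = 32/115 ≈ 0.278.

MAP estimate of p(red) = 0.278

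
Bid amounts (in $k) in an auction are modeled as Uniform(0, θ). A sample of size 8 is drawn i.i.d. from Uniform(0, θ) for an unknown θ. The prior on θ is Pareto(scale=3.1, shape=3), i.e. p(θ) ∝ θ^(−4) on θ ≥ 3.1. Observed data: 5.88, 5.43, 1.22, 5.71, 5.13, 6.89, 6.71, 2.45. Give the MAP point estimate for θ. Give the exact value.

The Uniform(0, θ) likelihood is θ^(−n) for θ ≥ max(xᵢ), zero otherwise. Here max(xᵢ) = 6.89.
Posterior ∝ θ^(−4) · θ^(−8) = θ^(−12) on θ ≥ max(3.1, 6.89) = 6.89.
This density is strictly decreasing in θ, so the posterior mode lies at the lower boundary of the support.

θ̂_MAP = 6.89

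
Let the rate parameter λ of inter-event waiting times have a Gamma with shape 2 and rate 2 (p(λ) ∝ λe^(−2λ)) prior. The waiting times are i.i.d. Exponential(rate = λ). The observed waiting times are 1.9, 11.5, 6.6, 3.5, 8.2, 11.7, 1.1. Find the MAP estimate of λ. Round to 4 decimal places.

λ̂_MAP = 0.1720

The Exponential(rate=λ) likelihood is ∝ λ^n e^(−λΣtᵢ). Here n = 7 and Σtᵢ = 1.9 + 11.5 + 6.6 + 3.5 + 8.2 + 11.7 + 1.1 = 44.5.
Posterior ∝ λe^(−2λ) · λ^7e^(−44.5λ) = λ^8e^(−46.5λ), i.e. Gamma(9, 46.5).
Mode = (a−1)/b = 8/46.5 ≈ 0.1720.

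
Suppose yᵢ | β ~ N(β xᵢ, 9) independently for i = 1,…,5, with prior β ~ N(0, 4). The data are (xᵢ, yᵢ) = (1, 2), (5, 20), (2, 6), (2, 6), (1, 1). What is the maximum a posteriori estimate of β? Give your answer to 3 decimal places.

β̂_MAP = 3.409

log p(β | y) = −Σ(yᵢ − βxᵢ)²/(2·9) − β²/(2·4) + const.
Setting the derivative to zero: Σxᵢ(yᵢ − βxᵢ)/9 − β/4 = 0, so β = Σxᵢyᵢ / (Σxᵢ² + σ²/τ²).
Σxᵢyᵢ = 1·2 + 5·20 + 2·6 + 2·6 + 1·1 = 127; Σxᵢ² = 35; σ²/τ² = 2.25.
β̂_MAP = 127 / (35 + 2.25) = 127/37.25 ≈ 3.409.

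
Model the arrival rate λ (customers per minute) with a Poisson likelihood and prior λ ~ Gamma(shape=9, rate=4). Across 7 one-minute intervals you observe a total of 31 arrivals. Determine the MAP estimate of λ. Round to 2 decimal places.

Σxᵢ = 31, n = 7.
Posterior ∝ λ^8e^(−4λ) · λ^31e^(−7λ) = λ^39e^(−11λ), i.e. Gamma(shape=40, rate=11).
The mode of a Gamma(a, b) with a ≥ 1 (shape–rate) is (a−1)/b = 39/11 ≈ 3.55.

λ̂_MAP = 3.55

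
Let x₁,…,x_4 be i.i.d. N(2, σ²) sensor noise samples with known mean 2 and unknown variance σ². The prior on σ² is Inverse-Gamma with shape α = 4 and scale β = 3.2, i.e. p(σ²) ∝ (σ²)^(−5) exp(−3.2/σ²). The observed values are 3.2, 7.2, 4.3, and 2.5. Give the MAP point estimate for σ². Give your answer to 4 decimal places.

σ̂²_MAP = 2.8871

Sum of squared deviations about the known mean: SS = (3.2−2)² + (7.2−2)² + (4.3−2)² + (2.5−2)² = 34.02.
The Normal likelihood contributes (σ²)^(−n/2) exp(−SS/(2σ²)), so the posterior is Inverse-Gamma(α + n/2, β + SS/2) = Inverse-Gamma(6, 20.21).
The mode of Inverse-Gamma(a, b) is b/(a+1) = 20.21/7 ≈ 2.8871.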